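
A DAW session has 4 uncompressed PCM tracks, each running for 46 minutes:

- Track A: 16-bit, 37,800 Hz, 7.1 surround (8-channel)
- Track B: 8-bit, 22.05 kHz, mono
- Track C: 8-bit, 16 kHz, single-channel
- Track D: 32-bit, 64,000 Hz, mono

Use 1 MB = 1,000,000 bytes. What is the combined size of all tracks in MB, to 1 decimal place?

46 minutes = 2,760 s.
Track A: 37,800 × 2,760 × 2 × 8 = 1,669,248,000 bytes.
Track B: 22,050 × 2,760 × 1 × 1 = 60,858,000 bytes.
Track C: 16,000 × 2,760 × 1 × 1 = 44,160,000 bytes.
Track D: 64,000 × 2,760 × 4 × 1 = 706,560,000 bytes.
Total = 2,480,826,000 bytes = 2480.8 MB.

2480.8 MB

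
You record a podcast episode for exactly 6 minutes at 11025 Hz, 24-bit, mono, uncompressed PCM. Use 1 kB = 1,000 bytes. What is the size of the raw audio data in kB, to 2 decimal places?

11907.00 kB

Duration = exactly 6 minutes = 360 s.
Bytes = 11,025 samples/s × 360 s × 3 bytes/sample × 1 ch = 11,907,000 bytes.
11,907,000 / 1,000 = 11907.00 kB.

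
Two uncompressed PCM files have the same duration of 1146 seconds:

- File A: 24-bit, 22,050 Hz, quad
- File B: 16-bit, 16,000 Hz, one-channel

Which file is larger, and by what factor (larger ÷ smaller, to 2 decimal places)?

File A, by a factor of 8.27

File A: 22,050 × 3 × 4 = 264,600 bytes/s.
File B: 16,000 × 2 × 1 = 32,000 bytes/s.
File A is larger; ratio = 303,231,600 / 36,672,000 = 8.27.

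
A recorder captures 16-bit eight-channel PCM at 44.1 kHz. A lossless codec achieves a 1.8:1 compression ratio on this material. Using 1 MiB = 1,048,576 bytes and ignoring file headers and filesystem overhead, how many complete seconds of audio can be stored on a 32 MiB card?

Uncompressed byte rate = 44,100 × 2 × 8 = 705,600 bytes/s.
After 1.8:1 compression, effective rate ≈ 392000 bytes/s.
Capacity = 32 × 1,048,576 = 33,554,432 bytes.
33,554,432 / effective rate ≈ 85.6 s → 85 seconds.

85 seconds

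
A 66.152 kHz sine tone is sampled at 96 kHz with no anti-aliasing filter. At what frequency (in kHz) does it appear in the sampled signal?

29.848 kHz

Nyquist = 96,000/2 = 48,000 Hz; 66,152 Hz exceeds it.
Alias = |66,152 − 1×96,000| = |66,152 − 96,000| = 29,848 Hz = 29.848 kHz.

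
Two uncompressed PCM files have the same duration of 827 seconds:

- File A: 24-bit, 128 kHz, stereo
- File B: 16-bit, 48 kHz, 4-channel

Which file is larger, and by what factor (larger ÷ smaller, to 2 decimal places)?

File A, by a factor of 2.00

File A: 128,000 × 3 × 2 = 768,000 bytes/s.
File B: 48,000 × 2 × 4 = 384,000 bytes/s.
File A is larger; ratio = 635,136,000 / 317,568,000 = 2.00.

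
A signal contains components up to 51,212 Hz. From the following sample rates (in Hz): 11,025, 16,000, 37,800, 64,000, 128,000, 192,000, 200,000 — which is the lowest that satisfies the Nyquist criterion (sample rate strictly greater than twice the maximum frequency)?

Need sample rate > 2 × 51,212 = 102,424 Hz.
Lowest listed rate above 102,424 Hz is 128,000 Hz.

128,000 Hz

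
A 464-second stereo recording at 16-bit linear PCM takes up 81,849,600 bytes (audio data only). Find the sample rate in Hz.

44,100 Hz

Bytes = sample_rate × seconds × bytes_per_sample × channels.
sample_rate = 81,849,600 / (464 × 2 × 2) = 81,849,600 / 1,856 = 44,100 Hz.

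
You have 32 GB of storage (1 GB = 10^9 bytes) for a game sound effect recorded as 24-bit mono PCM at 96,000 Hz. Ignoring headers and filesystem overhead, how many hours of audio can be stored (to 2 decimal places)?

Uncompressed byte rate = 96,000 × 3 × 1 = 288,000 bytes/s.
Capacity = 32 × 1,000,000,000 = 32,000,000,000 bytes.
32,000,000,000 / 288,000 ≈ 111111.11 s → 30.86 hours.

30.86 hours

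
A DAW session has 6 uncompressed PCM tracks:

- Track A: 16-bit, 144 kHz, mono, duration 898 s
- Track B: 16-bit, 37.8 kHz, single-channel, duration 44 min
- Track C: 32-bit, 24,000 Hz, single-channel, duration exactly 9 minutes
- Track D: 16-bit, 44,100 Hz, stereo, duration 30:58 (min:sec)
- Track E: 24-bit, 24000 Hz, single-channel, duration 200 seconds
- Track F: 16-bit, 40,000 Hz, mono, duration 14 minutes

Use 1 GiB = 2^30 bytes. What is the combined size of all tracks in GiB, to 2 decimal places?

Track A: 144,000 × 898 × 2 × 1 = 258,624,000 bytes.
Track B: 44 min = 2,640 s; 37,800 × 2,640 × 2 × 1 = 199,584,000 bytes.
Track C: exactly 9 minutes = 540 s; 24,000 × 540 × 4 × 1 = 51,840,000 bytes.
Track D: 30:58 (min:sec) = 1,858 s; 44,100 × 1,858 × 2 × 2 = 327,751,200 bytes.
Track E: 24,000 × 200 × 3 × 1 = 14,400,000 bytes.
Track F: 14 minutes = 840 s; 40,000 × 840 × 2 × 1 = 67,200,000 bytes.
Total = 919,399,200 bytes = 0.86 GiB.

0.86 GiB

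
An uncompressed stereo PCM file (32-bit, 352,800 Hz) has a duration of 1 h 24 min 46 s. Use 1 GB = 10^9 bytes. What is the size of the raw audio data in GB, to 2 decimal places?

14.35 GB

Duration = 1 h 24 min 46 s = 5,086 s.
Bytes = 352,800 samples/s × 5,086 s × 4 bytes/sample × 2 ch = 14,354,726,400 bytes.
14,354,726,400 / 1,000,000,000 = 14.35 GB.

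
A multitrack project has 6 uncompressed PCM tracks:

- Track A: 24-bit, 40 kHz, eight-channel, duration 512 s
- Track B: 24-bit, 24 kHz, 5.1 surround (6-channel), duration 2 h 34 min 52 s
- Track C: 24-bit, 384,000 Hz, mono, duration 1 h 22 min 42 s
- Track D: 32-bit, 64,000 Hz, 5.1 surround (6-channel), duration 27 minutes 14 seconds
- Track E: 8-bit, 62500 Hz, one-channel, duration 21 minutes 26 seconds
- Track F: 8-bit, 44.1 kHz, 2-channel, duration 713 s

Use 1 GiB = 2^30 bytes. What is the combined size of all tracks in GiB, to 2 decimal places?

11.99 GiB

Track A: 40,000 × 512 × 3 × 8 = 491,520,000 bytes.
Track B: 2 h 34 min 52 s = 9,292 s; 24,000 × 9,292 × 3 × 6 = 4,014,144,000 bytes.
Track C: 1 h 22 min 42 s = 4,962 s; 384,000 × 4,962 × 3 × 1 = 5,716,224,000 bytes.
Track D: 27 minutes 14 seconds = 1,634 s; 64,000 × 1,634 × 4 × 6 = 2,509,824,000 bytes.
Track E: 21 minutes 26 seconds = 1,286 s; 62,500 × 1,286 × 1 × 1 = 80,375,000 bytes.
Track F: 44,100 × 713 × 1 × 2 = 62,886,600 bytes.
Total = 12,874,973,600 bytes = 11.99 GiB.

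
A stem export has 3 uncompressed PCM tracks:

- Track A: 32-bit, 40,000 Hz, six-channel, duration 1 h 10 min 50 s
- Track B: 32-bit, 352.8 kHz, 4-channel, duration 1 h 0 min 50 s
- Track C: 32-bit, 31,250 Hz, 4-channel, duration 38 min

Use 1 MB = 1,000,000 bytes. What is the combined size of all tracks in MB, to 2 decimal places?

Track A: 1 h 10 min 50 s = 4,250 s; 40,000 × 4,250 × 4 × 6 = 4,080,000,000 bytes.
Track B: 1 h 0 min 50 s = 3,650 s; 352,800 × 3,650 × 4 × 4 = 20,603,520,000 bytes.
Track C: 38 min = 2,280 s; 31,250 × 2,280 × 4 × 4 = 1,140,000,000 bytes.
Total = 25,823,520,000 bytes = 25823.52 MB.

25823.52 MB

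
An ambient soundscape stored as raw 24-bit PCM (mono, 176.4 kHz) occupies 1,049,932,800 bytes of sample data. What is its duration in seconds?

1,984 seconds

Byte rate = 176,400 × 3 × 1 = 529,200 bytes/s.
Duration = 1,049,932,800 / 529,200 = 1,984 s.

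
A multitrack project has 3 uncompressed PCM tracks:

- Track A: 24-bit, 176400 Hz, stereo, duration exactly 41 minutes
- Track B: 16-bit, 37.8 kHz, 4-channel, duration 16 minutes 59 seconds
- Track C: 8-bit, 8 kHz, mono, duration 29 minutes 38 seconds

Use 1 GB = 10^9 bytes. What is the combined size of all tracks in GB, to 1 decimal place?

Track A: exactly 41 minutes = 2,460 s; 176,400 × 2,460 × 3 × 2 = 2,603,664,000 bytes.
Track B: 16 minutes 59 seconds = 1,019 s; 37,800 × 1,019 × 2 × 4 = 308,145,600 bytes.
Track C: 29 minutes 38 seconds = 1,778 s; 8,000 × 1,778 × 1 × 1 = 14,224,000 bytes.
Total = 2,926,033,600 bytes = 2.9 GB.

2.9 GB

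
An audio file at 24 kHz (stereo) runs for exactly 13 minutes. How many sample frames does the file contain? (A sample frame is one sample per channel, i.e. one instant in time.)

18,720,000 sample frames

exactly 13 minutes = 780 s.
24,000 samples/s × 780 s = 18,720,000 frames.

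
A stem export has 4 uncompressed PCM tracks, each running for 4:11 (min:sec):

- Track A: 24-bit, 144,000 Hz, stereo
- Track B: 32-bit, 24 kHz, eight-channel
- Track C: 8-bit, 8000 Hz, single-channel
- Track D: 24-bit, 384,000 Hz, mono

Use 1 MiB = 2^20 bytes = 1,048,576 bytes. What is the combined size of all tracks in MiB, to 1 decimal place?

668.3 MiB

4:11 (min:sec) = 251 s.
Track A: 144,000 × 251 × 3 × 2 = 216,864,000 bytes.
Track B: 24,000 × 251 × 4 × 8 = 192,768,000 bytes.
Track C: 8,000 × 251 × 1 × 1 = 2,008,000 bytes.
Track D: 384,000 × 251 × 3 × 1 = 289,152,000 bytes.
Total = 700,792,000 bytes = 668.3 MiB.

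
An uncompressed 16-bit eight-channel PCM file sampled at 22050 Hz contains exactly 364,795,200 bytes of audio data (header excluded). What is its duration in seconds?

Byte rate = 22,050 × 2 × 8 = 352,800 bytes/s.
Duration = 364,795,200 / 352,800 = 1,034 s.

1,034 seconds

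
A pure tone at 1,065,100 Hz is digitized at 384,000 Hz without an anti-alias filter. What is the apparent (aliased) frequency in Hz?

86,900 Hz

Nyquist = 384,000/2 = 192,000 Hz; 1,065,100 Hz exceeds it.
Alias = |1,065,100 − 3×384,000| = |1,065,100 − 1,152,000| = 86,900 Hz.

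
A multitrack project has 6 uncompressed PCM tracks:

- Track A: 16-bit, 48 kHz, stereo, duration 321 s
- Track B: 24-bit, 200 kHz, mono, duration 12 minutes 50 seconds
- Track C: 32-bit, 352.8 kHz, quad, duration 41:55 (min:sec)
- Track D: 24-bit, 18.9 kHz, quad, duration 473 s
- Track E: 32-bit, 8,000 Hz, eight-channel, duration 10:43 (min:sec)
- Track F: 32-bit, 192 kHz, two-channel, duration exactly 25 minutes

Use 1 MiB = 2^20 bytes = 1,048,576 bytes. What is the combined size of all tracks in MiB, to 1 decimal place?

Track A: 48,000 × 321 × 2 × 2 = 61,632,000 bytes.
Track B: 12 minutes 50 seconds = 770 s; 200,000 × 770 × 3 × 1 = 462,000,000 bytes.
Track C: 41:55 (min:sec) = 2,515 s; 352,800 × 2,515 × 4 × 4 = 14,196,672,000 bytes.
Track D: 18,900 × 473 × 3 × 4 = 107,276,400 bytes.
Track E: 10:43 (min:sec) = 643 s; 8,000 × 643 × 4 × 8 = 164,608,000 bytes.
Track F: exactly 25 minutes = 1,500 s; 192,000 × 1,500 × 4 × 2 = 2,304,000,000 bytes.
Total = 17,296,188,400 bytes = 16494.9 MiB.

16494.9 MiB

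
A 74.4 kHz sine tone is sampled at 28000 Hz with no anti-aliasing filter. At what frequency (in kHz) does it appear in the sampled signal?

9.6 kHz

Nyquist = 28,000/2 = 14,000 Hz; 74,400 Hz exceeds it.
Alias = |74,400 − 3×28,000| = |74,400 − 84,000| = 9,600 Hz = 9.6 kHz.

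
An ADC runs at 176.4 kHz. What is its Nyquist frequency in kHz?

88.2 kHz

Nyquist frequency = sample rate / 2 = 176,400 / 2 = 88.2 kHz.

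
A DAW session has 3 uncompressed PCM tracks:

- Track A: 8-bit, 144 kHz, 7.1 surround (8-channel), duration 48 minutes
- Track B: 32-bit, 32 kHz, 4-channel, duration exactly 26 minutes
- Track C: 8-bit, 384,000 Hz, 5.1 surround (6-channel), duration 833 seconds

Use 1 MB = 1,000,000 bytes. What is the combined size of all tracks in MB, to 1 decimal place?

Track A: 48 minutes = 2,880 s; 144,000 × 2,880 × 1 × 8 = 3,317,760,000 bytes.
Track B: exactly 26 minutes = 1,560 s; 32,000 × 1,560 × 4 × 4 = 798,720,000 bytes.
Track C: 384,000 × 833 × 1 × 6 = 1,919,232,000 bytes.
Total = 6,035,712,000 bytes = 6035.7 MB.

6035.7 MB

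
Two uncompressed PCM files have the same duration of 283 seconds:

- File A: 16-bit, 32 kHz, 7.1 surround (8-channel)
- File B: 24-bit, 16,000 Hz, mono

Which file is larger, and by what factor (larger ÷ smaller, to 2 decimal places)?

File A, by a factor of 10.67

File A: 32,000 × 2 × 8 = 512,000 bytes/s.
File B: 16,000 × 3 × 1 = 48,000 bytes/s.
File A is larger; ratio = 144,896,000 / 13,584,000 = 10.67.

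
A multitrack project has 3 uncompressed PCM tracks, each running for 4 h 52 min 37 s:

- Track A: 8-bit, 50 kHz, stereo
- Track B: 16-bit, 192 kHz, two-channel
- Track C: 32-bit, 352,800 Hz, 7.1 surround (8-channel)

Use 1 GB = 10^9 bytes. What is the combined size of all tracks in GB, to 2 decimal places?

4 h 52 min 37 s = 17,557 s.
Track A: 50,000 × 17,557 × 1 × 2 = 1,755,700,000 bytes.
Track B: 192,000 × 17,557 × 2 × 2 = 13,483,776,000 bytes.
Track C: 352,800 × 17,557 × 4 × 8 = 198,211,507,200 bytes.
Total = 213,450,983,200 bytes = 213.45 GB.

213.45 GB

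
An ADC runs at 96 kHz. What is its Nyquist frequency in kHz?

48 kHz

Nyquist frequency = sample rate / 2 = 96,000 / 2 = 48 kHz.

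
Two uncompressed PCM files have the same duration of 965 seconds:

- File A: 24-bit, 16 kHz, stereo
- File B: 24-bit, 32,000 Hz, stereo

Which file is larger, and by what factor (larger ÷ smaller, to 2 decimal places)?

File B, by a factor of 2.00

File A: 16,000 × 3 × 2 = 96,000 bytes/s.
File B: 32,000 × 3 × 2 = 192,000 bytes/s.
File B is larger; ratio = 185,280,000 / 92,640,000 = 2.00.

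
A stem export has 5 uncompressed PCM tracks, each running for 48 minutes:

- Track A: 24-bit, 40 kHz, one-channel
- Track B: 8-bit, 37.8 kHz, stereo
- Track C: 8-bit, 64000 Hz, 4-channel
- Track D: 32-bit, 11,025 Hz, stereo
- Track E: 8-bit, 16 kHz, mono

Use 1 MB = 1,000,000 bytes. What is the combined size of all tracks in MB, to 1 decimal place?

1600.7 MB

48 minutes = 2,880 s.
Track A: 40,000 × 2,880 × 3 × 1 = 345,600,000 bytes.
Track B: 37,800 × 2,880 × 1 × 2 = 217,728,000 bytes.
Track C: 64,000 × 2,880 × 1 × 4 = 737,280,000 bytes.
Track D: 11,025 × 2,880 × 4 × 2 = 254,016,000 bytes.
Track E: 16,000 × 2,880 × 1 × 1 = 46,080,000 bytes.
Total = 1,600,704,000 bytes = 1600.7 MB.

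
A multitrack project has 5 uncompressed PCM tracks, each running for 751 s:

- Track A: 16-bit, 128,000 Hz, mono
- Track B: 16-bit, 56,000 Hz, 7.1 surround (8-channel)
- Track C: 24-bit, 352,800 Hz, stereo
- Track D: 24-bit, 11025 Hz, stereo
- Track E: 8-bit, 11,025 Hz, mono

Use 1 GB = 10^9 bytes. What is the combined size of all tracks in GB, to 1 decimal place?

2.5 GB

Track A: 128,000 × 751 × 2 × 1 = 192,256,000 bytes.
Track B: 56,000 × 751 × 2 × 8 = 672,896,000 bytes.
Track C: 352,800 × 751 × 3 × 2 = 1,589,716,800 bytes.
Track D: 11,025 × 751 × 3 × 2 = 49,678,650 bytes.
Track E: 11,025 × 751 × 1 × 1 = 8,279,775 bytes.
Total = 2,512,827,225 bytes = 2.5 GB.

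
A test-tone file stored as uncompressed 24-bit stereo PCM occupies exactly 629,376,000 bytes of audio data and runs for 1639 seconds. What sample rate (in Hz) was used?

64,000 Hz

Bytes = sample_rate × seconds × bytes_per_sample × channels.
sample_rate = 629,376,000 / (1,639 × 3 × 2) = 629,376,000 / 9,834 = 64,000 Hz.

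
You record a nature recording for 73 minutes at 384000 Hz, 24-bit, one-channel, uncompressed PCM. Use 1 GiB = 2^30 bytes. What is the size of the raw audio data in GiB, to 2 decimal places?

Duration = 73 minutes = 4,380 s.
Bytes = 384,000 samples/s × 4,380 s × 3 bytes/sample × 1 ch = 5,045,760,000 bytes.
5,045,760,000 / 1,073,741,824 = 4.70 GiB.

4.70 GiB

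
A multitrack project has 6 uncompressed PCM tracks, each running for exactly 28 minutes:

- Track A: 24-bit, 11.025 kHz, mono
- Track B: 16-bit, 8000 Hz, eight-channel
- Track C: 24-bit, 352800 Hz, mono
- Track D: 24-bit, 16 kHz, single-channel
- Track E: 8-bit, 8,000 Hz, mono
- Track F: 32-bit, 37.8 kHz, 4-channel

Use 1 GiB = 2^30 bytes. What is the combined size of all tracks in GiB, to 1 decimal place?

2.9 GiB

exactly 28 minutes = 1,680 s.
Track A: 11,025 × 1,680 × 3 × 1 = 55,566,000 bytes.
Track B: 8,000 × 1,680 × 2 × 8 = 215,040,000 bytes.
Track C: 352,800 × 1,680 × 3 × 1 = 1,778,112,000 bytes.
Track D: 16,000 × 1,680 × 3 × 1 = 80,640,000 bytes.
Track E: 8,000 × 1,680 × 1 × 1 = 13,440,000 bytes.
Track F: 37,800 × 1,680 × 4 × 4 = 1,016,064,000 bytes.
Total = 3,158,862,000 bytes = 2.9 GiB.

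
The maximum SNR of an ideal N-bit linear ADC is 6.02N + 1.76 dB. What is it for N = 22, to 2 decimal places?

134.20 dB

6.02 × 22 + 1.76 = 134.20 dB.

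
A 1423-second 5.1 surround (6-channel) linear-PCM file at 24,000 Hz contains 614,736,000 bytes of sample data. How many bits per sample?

Bytes per sample = 614,736,000 / (24,000 × 1,423 × 6) = 614,736,000 / 204,912,000 = 3.
Bit depth = 3 × 8 = 24 bits.

24 bits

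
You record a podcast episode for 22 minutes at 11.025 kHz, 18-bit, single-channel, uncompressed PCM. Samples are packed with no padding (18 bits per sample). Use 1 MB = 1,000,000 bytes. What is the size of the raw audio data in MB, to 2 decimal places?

Duration = 22 minutes = 1,320 s.
Bits = 11,025 × 1,320 × 18 × 1 = 261,954,000 bits = 32,744,250 bytes.
32,744,250 / 1,000,000 = 32.74 MB.

32.74 MB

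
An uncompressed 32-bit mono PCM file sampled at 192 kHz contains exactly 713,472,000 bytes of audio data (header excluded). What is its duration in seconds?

Byte rate = 192,000 × 4 × 1 = 768,000 bytes/s.
Duration = 713,472,000 / 768,000 = 929 s.

929 seconds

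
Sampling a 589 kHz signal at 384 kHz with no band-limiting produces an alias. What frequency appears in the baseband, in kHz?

179 kHz

Nyquist = 384,000/2 = 192,000 Hz; 589,000 Hz exceeds it.
Alias = |589,000 − 2×384,000| = |589,000 − 768,000| = 179,000 Hz = 179 kHz.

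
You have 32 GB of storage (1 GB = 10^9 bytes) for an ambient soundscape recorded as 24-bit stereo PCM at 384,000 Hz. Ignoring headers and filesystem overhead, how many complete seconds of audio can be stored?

13,888 seconds

Uncompressed byte rate = 384,000 × 3 × 2 = 2,304,000 bytes/s.
Capacity = 32 × 1,000,000,000 = 32,000,000,000 bytes.
32,000,000,000 / 2,304,000 ≈ 13888.89 s → 13,888 seconds.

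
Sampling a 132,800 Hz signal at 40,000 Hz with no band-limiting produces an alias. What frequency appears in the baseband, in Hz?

Nyquist = 40,000/2 = 20,000 Hz; 132,800 Hz exceeds it.
Alias = |132,800 − 3×40,000| = |132,800 − 120,000| = 12,800 Hz.

12,800 Hz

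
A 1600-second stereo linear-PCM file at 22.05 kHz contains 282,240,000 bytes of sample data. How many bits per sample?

Bytes per sample = 282,240,000 / (22,050 × 1,600 × 2) = 282,240,000 / 70,560,000 = 4.
Bit depth = 4 × 8 = 32 bits.

32 bits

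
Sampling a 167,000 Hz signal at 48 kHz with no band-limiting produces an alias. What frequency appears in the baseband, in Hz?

Nyquist = 48,000/2 = 24,000 Hz; 167,000 Hz exceeds it.
Alias = |167,000 − 3×48,000| = |167,000 − 144,000| = 23,000 Hz.

23,000 Hz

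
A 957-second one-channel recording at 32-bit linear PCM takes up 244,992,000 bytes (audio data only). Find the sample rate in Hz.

64,000 Hz

Bytes = sample_rate × seconds × bytes_per_sample × channels.
sample_rate = 244,992,000 / (957 × 4 × 1) = 244,992,000 / 3,828 = 64,000 Hz.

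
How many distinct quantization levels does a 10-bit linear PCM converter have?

2^10 = 1,024.

1,024 levels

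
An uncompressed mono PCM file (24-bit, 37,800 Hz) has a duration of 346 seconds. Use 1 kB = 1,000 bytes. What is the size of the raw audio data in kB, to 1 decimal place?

Bytes = 37,800 samples/s × 346 s × 3 bytes/sample × 1 ch = 39,236,400 bytes.
39,236,400 / 1,000 = 39236.4 kB.

39236.4 kB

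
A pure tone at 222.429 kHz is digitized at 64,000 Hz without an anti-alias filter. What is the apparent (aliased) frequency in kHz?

30.429 kHz

Nyquist = 64,000/2 = 32,000 Hz; 222,429 Hz exceeds it.
Alias = |222,429 − 3×64,000| = |222,429 − 192,000| = 30,429 Hz = 30.429 kHz.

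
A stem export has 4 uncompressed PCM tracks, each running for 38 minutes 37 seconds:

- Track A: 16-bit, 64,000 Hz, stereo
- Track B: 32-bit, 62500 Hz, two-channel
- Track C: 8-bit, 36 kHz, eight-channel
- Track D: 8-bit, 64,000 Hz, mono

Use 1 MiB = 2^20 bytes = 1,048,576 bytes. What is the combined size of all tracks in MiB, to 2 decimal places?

38 minutes 37 seconds = 2,317 s.
Track A: 64,000 × 2,317 × 2 × 2 = 593,152,000 bytes.
Track B: 62,500 × 2,317 × 4 × 2 = 1,158,500,000 bytes.
Track C: 36,000 × 2,317 × 1 × 8 = 667,296,000 bytes.
Track D: 64,000 × 2,317 × 1 × 1 = 148,288,000 bytes.
Total = 2,567,236,000 bytes = 2448.31 MiB.

2448.31 MiB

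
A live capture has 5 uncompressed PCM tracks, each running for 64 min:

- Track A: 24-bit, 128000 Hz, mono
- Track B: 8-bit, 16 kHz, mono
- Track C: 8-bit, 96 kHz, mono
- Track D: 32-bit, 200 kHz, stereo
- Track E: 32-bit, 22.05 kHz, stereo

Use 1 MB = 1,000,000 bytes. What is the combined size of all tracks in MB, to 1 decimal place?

8726.0 MB

64 min = 3,840 s.
Track A: 128,000 × 3,840 × 3 × 1 = 1,474,560,000 bytes.
Track B: 16,000 × 3,840 × 1 × 1 = 61,440,000 bytes.
Track C: 96,000 × 3,840 × 1 × 1 = 368,640,000 bytes.
Track D: 200,000 × 3,840 × 4 × 2 = 6,144,000,000 bytes.
Track E: 22,050 × 3,840 × 4 × 2 = 677,376,000 bytes.
Total = 8,726,016,000 bytes = 8726.0 MB.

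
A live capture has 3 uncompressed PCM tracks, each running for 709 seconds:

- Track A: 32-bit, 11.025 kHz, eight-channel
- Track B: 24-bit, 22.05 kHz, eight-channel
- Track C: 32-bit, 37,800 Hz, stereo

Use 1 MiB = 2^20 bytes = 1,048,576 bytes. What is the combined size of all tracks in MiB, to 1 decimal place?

800.8 MiB

Track A: 11,025 × 709 × 4 × 8 = 250,135,200 bytes.
Track B: 22,050 × 709 × 3 × 8 = 375,202,800 bytes.
Track C: 37,800 × 709 × 4 × 2 = 214,401,600 bytes.
Total = 839,739,600 bytes = 800.8 MiB.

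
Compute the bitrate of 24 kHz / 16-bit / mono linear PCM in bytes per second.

Bit rate = 24,000 × 16 × 1 = 384,000 bits/s.
384,000 / 8 = 48,000 bytes/s.

48,000 bytes/s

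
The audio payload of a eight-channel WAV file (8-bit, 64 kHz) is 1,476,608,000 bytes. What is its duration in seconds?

2,884 seconds

Byte rate = 64,000 × 1 × 8 = 512,000 bytes/s.
Duration = 1,476,608,000 / 512,000 = 2,884 s.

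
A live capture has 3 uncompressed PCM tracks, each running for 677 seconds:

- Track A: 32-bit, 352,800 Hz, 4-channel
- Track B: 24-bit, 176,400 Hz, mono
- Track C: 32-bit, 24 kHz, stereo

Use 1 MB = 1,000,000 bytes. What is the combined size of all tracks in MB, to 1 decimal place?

Track A: 352,800 × 677 × 4 × 4 = 3,821,529,600 bytes.
Track B: 176,400 × 677 × 3 × 1 = 358,268,400 bytes.
Track C: 24,000 × 677 × 4 × 2 = 129,984,000 bytes.
Total = 4,309,782,000 bytes = 4309.8 MB.

4309.8 MB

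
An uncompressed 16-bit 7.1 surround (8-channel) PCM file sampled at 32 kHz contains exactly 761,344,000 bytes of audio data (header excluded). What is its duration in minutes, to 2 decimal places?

Byte rate = 32,000 × 2 × 8 = 512,000 bytes/s.
Duration = 761,344,000 / 512,000 = 1,487 s.
1,487 s / 60 = 24.78 minutes.

24.78 minutes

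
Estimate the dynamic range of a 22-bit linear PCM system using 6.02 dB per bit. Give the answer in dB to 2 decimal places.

132.44 dB

22 × 6.02 = 132.44 dB.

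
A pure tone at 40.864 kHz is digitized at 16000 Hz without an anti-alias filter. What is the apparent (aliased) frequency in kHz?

7.136 kHz

Nyquist = 16,000/2 = 8,000 Hz; 40,864 Hz exceeds it.
Alias = |40,864 − 3×16,000| = |40,864 − 48,000| = 7,136 Hz = 7.136 kHz.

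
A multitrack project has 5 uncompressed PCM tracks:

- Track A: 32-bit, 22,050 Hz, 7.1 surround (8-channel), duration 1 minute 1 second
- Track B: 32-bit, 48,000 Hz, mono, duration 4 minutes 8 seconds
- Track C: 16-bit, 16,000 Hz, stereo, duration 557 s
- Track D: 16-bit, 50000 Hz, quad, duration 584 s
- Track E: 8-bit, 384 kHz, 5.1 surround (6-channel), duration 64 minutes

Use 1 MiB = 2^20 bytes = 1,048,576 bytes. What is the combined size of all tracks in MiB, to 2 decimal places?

8780.73 MiB

Track A: 1 minute 1 second = 61 s; 22,050 × 61 × 4 × 8 = 43,041,600 bytes.
Track B: 4 minutes 8 seconds = 248 s; 48,000 × 248 × 4 × 1 = 47,616,000 bytes.
Track C: 16,000 × 557 × 2 × 2 = 35,648,000 bytes.
Track D: 50,000 × 584 × 2 × 4 = 233,600,000 bytes.
Track E: 64 minutes = 3,840 s; 384,000 × 3,840 × 1 × 6 = 8,847,360,000 bytes.
Total = 9,207,265,600 bytes = 8780.73 MiB.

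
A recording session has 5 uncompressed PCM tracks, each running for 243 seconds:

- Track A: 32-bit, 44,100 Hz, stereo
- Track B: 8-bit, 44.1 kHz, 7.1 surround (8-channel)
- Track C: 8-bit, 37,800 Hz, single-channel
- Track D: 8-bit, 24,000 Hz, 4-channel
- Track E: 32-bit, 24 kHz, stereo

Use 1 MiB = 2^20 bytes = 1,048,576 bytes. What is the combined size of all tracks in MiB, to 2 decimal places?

Track A: 44,100 × 243 × 4 × 2 = 85,730,400 bytes.
Track B: 44,100 × 243 × 1 × 8 = 85,730,400 bytes.
Track C: 37,800 × 243 × 1 × 1 = 9,185,400 bytes.
Track D: 24,000 × 243 × 1 × 4 = 23,328,000 bytes.
Track E: 24,000 × 243 × 4 × 2 = 46,656,000 bytes.
Total = 250,630,200 bytes = 239.02 MiB.

239.02 MiB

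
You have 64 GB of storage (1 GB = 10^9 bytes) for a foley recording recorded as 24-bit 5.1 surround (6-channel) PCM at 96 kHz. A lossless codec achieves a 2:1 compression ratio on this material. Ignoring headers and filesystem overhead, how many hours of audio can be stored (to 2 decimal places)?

Uncompressed byte rate = 96,000 × 3 × 6 = 1,728,000 bytes/s.
After 2:1 compression, effective rate ≈ 864000 bytes/s.
Capacity = 64 × 1,000,000,000 = 64,000,000,000 bytes.
64,000,000,000 / effective rate ≈ 74074.07 s → 20.58 hours.

20.58 hours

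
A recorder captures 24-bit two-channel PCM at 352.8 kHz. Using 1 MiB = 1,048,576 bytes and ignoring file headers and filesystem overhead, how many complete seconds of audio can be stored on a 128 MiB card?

Uncompressed byte rate = 352,800 × 3 × 2 = 2,116,800 bytes/s.
Capacity = 128 × 1,048,576 = 134,217,728 bytes.
134,217,728 / 2,116,800 ≈ 63.41 s → 63 seconds.

63 seconds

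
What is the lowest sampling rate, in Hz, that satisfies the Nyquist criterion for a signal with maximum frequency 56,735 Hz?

Minimum sample rate = 2 × 56,735 Hz = 113,470 Hz.

113,470 Hz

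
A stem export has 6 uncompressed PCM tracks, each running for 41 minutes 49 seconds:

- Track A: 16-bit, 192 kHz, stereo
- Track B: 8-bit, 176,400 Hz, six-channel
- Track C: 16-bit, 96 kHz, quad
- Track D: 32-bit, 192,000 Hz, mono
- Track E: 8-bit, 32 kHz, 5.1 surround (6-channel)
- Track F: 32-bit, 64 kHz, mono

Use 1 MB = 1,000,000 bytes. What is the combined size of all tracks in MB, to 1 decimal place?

9560.3 MB

41 minutes 49 seconds = 2,509 s.
Track A: 192,000 × 2,509 × 2 × 2 = 1,926,912,000 bytes.
Track B: 176,400 × 2,509 × 1 × 6 = 2,655,525,600 bytes.
Track C: 96,000 × 2,509 × 2 × 4 = 1,926,912,000 bytes.
Track D: 192,000 × 2,509 × 4 × 1 = 1,926,912,000 bytes.
Track E: 32,000 × 2,509 × 1 × 6 = 481,728,000 bytes.
Track F: 64,000 × 2,509 × 4 × 1 = 642,304,000 bytes.
Total = 9,560,293,600 bytes = 9560.3 MB.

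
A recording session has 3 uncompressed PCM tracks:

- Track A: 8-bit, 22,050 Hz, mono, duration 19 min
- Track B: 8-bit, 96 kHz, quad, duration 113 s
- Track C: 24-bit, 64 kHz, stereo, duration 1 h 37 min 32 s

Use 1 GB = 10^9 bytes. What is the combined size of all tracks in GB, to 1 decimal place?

2.3 GB

Track A: 19 min = 1,140 s; 22,050 × 1,140 × 1 × 1 = 25,137,000 bytes.
Track B: 96,000 × 113 × 1 × 4 = 43,392,000 bytes.
Track C: 1 h 37 min 32 s = 5,852 s; 64,000 × 5,852 × 3 × 2 = 2,247,168,000 bytes.
Total = 2,315,697,000 bytes = 2.3 GB.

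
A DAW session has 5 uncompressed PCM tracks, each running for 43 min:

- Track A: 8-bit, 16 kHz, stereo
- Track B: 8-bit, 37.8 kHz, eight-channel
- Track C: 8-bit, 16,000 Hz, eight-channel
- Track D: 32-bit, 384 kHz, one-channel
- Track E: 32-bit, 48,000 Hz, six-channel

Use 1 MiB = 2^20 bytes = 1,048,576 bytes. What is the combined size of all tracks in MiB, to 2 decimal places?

7751.50 MiB

43 min = 2,580 s.
Track A: 16,000 × 2,580 × 1 × 2 = 82,560,000 bytes.
Track B: 37,800 × 2,580 × 1 × 8 = 780,192,000 bytes.
Track C: 16,000 × 2,580 × 1 × 8 = 330,240,000 bytes.
Track D: 384,000 × 2,580 × 4 × 1 = 3,962,880,000 bytes.
Track E: 48,000 × 2,580 × 4 × 6 = 2,972,160,000 bytes.
Total = 8,128,032,000 bytes = 7751.50 MiB.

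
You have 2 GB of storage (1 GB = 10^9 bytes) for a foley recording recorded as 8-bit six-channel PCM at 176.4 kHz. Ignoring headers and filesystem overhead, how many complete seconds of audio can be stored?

Uncompressed byte rate = 176,400 × 1 × 6 = 1,058,400 bytes/s.
Capacity = 2 × 1,000,000,000 = 2,000,000,000 bytes.
2,000,000,000 / 1,058,400 ≈ 1889.64 s → 1,889 seconds.

1,889 seconds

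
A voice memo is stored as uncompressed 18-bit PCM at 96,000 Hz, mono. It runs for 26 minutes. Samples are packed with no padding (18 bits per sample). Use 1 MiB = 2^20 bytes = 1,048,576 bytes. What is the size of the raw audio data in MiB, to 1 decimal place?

Duration = 26 minutes = 1,560 s.
Bits = 96,000 × 1,560 × 18 × 1 = 2,695,680,000 bits = 336,960,000 bytes.
336,960,000 / 1,048,576 = 321.4 MiB.

321.4 MiB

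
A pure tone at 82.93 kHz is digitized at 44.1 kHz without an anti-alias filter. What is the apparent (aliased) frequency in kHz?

5.27 kHz

Nyquist = 44,100/2 = 22,050 Hz; 82,930 Hz exceeds it.
Alias = |82,930 − 2×44,100| = |82,930 − 88,200| = 5,270 Hz = 5.27 kHz.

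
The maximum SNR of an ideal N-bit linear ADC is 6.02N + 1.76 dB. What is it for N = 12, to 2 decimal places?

74.00 dB

6.02 × 12 + 1.76 = 74.00 dB.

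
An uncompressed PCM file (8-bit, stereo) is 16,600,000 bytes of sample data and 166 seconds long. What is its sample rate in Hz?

50,000 Hz

Bytes = sample_rate × seconds × bytes_per_sample × channels.
sample_rate = 16,600,000 / (166 × 1 × 2) = 16,600,000 / 332 = 50,000 Hz.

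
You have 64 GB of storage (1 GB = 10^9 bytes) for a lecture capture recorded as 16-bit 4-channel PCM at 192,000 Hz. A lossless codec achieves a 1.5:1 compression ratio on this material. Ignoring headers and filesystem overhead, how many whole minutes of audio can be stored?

Uncompressed byte rate = 192,000 × 2 × 4 = 1,536,000 bytes/s.
After 1.5:1 compression, effective rate ≈ 1024000 bytes/s.
Capacity = 64 × 1,000,000,000 = 64,000,000,000 bytes.
64,000,000,000 / effective rate ≈ 62500 s → 1,041 minutes.

1,041 minutes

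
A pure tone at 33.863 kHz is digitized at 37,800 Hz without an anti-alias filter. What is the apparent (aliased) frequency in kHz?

3.937 kHz

Nyquist = 37,800/2 = 18,900 Hz; 33,863 Hz exceeds it.
Alias = |33,863 − 1×37,800| = |33,863 − 37,800| = 3,937 Hz = 3.937 kHz.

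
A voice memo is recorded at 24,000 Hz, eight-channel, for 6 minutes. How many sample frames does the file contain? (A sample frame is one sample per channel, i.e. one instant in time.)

8,640,000 sample frames

6 minutes = 360 s.
24,000 samples/s × 360 s = 8,640,000 frames.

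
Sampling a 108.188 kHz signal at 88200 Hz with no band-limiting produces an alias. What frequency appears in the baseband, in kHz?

Nyquist = 88,200/2 = 44,100 Hz; 108,188 Hz exceeds it.
Alias = |108,188 − 1×88,200| = |108,188 − 88,200| = 19,988 Hz = 19.988 kHz.

19.988 kHz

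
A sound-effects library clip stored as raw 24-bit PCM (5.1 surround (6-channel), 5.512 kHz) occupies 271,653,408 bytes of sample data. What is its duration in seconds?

2,738 seconds

Byte rate = 5,512 × 3 × 6 = 99,216 bytes/s.
Duration = 271,653,408 / 99,216 = 2,738 s.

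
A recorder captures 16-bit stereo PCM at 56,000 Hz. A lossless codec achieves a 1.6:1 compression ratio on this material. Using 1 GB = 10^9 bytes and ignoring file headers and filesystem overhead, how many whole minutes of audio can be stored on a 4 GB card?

476 minutes

Uncompressed byte rate = 56,000 × 2 × 2 = 224,000 bytes/s.
After 1.6:1 compression, effective rate ≈ 140000 bytes/s.
Capacity = 4 × 1,000,000,000 = 4,000,000,000 bytes.
4,000,000,000 / effective rate ≈ 28571.43 s → 476 minutes.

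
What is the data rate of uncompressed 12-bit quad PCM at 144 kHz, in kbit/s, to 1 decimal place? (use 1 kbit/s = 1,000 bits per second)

Bit rate = 144,000 × 12 × 4 = 6,912,000 bits/s.
= 6912.0 kbit/s.

6912.0 kbit/s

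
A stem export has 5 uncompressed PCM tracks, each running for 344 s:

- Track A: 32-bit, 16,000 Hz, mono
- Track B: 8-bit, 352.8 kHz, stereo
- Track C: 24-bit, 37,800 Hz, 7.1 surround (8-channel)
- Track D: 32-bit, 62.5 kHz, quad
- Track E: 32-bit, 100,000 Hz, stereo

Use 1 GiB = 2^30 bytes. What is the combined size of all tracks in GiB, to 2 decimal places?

1.11 GiB

Track A: 16,000 × 344 × 4 × 1 = 22,016,000 bytes.
Track B: 352,800 × 344 × 1 × 2 = 242,726,400 bytes.
Track C: 37,800 × 344 × 3 × 8 = 312,076,800 bytes.
Track D: 62,500 × 344 × 4 × 4 = 344,000,000 bytes.
Track E: 100,000 × 344 × 4 × 2 = 275,200,000 bytes.
Total = 1,196,019,200 bytes = 1.11 GiB.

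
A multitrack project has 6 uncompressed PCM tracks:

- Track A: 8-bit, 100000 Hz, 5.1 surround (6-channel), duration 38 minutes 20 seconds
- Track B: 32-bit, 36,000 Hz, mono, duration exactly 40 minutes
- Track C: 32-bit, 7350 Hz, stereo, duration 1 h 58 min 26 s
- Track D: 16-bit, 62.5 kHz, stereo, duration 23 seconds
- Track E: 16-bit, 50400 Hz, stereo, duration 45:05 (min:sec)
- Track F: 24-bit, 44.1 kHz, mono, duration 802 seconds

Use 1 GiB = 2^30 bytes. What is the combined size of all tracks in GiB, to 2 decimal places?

2.61 GiB

Track A: 38 minutes 20 seconds = 2,300 s; 100,000 × 2,300 × 1 × 6 = 1,380,000,000 bytes.
Track B: exactly 40 minutes = 2,400 s; 36,000 × 2,400 × 4 × 1 = 345,600,000 bytes.
Track C: 1 h 58 min 26 s = 7,106 s; 7,350 × 7,106 × 4 × 2 = 417,832,800 bytes.
Track D: 62,500 × 23 × 2 × 2 = 5,750,000 bytes.
Track E: 45:05 (min:sec) = 2,705 s; 50,400 × 2,705 × 2 × 2 = 545,328,000 bytes.
Track F: 44,100 × 802 × 3 × 1 = 106,104,600 bytes.
Total = 2,800,615,400 bytes = 2.61 GiB.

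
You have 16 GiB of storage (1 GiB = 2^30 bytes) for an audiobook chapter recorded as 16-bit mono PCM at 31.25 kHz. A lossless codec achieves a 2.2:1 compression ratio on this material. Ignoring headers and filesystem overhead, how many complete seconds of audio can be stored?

Uncompressed byte rate = 31,250 × 2 × 1 = 62,500 bytes/s.
After 2.2:1 compression, effective rate ≈ 28409.09 bytes/s.
Capacity = 16 × 1,073,741,824 = 17,179,869,184 bytes.
17,179,869,184 / effective rate ≈ 604731.4 s → 604,731 seconds.

604,731 seconds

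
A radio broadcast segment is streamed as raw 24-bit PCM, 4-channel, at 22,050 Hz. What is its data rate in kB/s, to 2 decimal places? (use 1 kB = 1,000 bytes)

Bit rate = 22,050 × 24 × 4 = 2,116,800 bits/s.
2,116,800 / 8 = 264,600 B/s = 264.60 kB/s.

264.60 kB/s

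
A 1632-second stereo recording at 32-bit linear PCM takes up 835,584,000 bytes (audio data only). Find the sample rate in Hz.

Bytes = sample_rate × seconds × bytes_per_sample × channels.
sample_rate = 835,584,000 / (1,632 × 4 × 2) = 835,584,000 / 13,056 = 64,000 Hz.

64,000 Hz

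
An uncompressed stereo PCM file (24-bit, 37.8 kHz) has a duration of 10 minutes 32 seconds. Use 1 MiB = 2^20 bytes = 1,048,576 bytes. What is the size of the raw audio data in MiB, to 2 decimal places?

136.70 MiB

Duration = 10 minutes 32 seconds = 632 s.
Bytes = 37,800 samples/s × 632 s × 3 bytes/sample × 2 ch = 143,337,600 bytes.
143,337,600 / 1,048,576 = 136.70 MiB.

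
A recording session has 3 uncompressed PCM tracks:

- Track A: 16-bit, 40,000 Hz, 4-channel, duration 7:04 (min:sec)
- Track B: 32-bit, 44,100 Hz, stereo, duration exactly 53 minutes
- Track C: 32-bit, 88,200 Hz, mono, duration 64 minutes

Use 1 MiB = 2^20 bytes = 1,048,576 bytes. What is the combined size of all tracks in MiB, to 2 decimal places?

Track A: 7:04 (min:sec) = 424 s; 40,000 × 424 × 2 × 4 = 135,680,000 bytes.
Track B: exactly 53 minutes = 3,180 s; 44,100 × 3,180 × 4 × 2 = 1,121,904,000 bytes.
Track C: 64 minutes = 3,840 s; 88,200 × 3,840 × 4 × 1 = 1,354,752,000 bytes.
Total = 2,612,336,000 bytes = 2491.32 MiB.

2491.32 MiB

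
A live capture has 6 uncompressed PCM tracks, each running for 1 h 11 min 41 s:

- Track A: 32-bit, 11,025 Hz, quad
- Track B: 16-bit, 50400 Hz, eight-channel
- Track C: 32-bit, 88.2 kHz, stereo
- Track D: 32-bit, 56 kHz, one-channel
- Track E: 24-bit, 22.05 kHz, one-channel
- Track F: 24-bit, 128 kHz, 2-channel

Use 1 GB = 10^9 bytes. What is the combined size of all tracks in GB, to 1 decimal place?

1 h 11 min 41 s = 4,301 s.
Track A: 11,025 × 4,301 × 4 × 4 = 758,696,400 bytes.
Track B: 50,400 × 4,301 × 2 × 8 = 3,468,326,400 bytes.
Track C: 88,200 × 4,301 × 4 × 2 = 3,034,785,600 bytes.
Track D: 56,000 × 4,301 × 4 × 1 = 963,424,000 bytes.
Track E: 22,050 × 4,301 × 3 × 1 = 284,511,150 bytes.
Track F: 128,000 × 4,301 × 3 × 2 = 3,303,168,000 bytes.
Total = 11,812,911,550 bytes = 11.8 GB.

11.8 GB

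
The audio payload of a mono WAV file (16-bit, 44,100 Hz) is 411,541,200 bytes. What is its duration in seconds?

Byte rate = 44,100 × 2 × 1 = 88,200 bytes/s.
Duration = 411,541,200 / 88,200 = 4,666 s.

4,666 seconds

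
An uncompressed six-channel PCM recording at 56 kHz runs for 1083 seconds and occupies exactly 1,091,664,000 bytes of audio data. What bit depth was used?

24 bits

Bytes per sample = 1,091,664,000 / (56,000 × 1,083 × 6) = 1,091,664,000 / 363,888,000 = 3.
Bit depth = 3 × 8 = 24 bits.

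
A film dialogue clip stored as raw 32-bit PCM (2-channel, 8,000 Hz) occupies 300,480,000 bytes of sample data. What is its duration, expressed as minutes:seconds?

78:15

Byte rate = 8,000 × 4 × 2 = 64,000 bytes/s.
Duration = 300,480,000 / 64,000 = 4,695 s.
4,695 s = 78:15.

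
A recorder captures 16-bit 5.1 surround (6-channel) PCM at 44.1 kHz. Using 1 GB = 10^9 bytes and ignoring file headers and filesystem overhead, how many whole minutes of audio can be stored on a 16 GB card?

503 minutes

Uncompressed byte rate = 44,100 × 2 × 6 = 529,200 bytes/s.
Capacity = 16 × 1,000,000,000 = 16,000,000,000 bytes.
16,000,000,000 / 529,200 ≈ 30234.32 s → 503 minutes.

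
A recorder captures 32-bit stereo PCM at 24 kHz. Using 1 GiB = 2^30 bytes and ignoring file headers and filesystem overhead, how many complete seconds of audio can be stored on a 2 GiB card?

11,184 seconds

Uncompressed byte rate = 24,000 × 4 × 2 = 192,000 bytes/s.
Capacity = 2 × 1,073,741,824 = 2,147,483,648 bytes.
2,147,483,648 / 192,000 ≈ 11184.81 s → 11,184 seconds.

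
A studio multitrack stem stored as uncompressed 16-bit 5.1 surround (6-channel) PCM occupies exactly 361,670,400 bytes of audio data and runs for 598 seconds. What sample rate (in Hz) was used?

Bytes = sample_rate × seconds × bytes_per_sample × channels.
sample_rate = 361,670,400 / (598 × 2 × 6) = 361,670,400 / 7,176 = 50,400 Hz.

50,400 Hz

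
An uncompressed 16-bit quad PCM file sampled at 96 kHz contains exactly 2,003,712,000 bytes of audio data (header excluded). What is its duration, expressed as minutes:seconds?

Byte rate = 96,000 × 2 × 4 = 768,000 bytes/s.
Duration = 2,003,712,000 / 768,000 = 2,609 s.
2,609 s = 43:29.

43:29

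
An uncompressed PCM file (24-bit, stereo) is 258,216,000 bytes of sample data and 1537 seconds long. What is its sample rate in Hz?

28,000 Hz

Bytes = sample_rate × seconds × bytes_per_sample × channels.
sample_rate = 258,216,000 / (1,537 × 3 × 2) = 258,216,000 / 9,222 = 28,000 Hz.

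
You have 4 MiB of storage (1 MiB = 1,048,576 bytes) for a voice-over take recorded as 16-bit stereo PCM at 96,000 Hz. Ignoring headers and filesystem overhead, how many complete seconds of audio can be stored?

10 seconds

Uncompressed byte rate = 96,000 × 2 × 2 = 384,000 bytes/s.
Capacity = 4 × 1,048,576 = 4,194,304 bytes.
4,194,304 / 384,000 ≈ 10.92 s → 10 seconds.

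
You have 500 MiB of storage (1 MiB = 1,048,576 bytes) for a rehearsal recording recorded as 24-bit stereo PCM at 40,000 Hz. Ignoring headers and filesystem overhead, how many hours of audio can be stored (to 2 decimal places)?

0.61 hours

Uncompressed byte rate = 40,000 × 3 × 2 = 240,000 bytes/s.
Capacity = 500 × 1,048,576 = 524,288,000 bytes.
524,288,000 / 240,000 ≈ 2184.53 s → 0.61 hours.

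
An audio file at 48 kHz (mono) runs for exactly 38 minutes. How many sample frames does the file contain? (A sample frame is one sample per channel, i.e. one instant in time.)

109,440,000 sample frames

exactly 38 minutes = 2,280 s.
48,000 samples/s × 2,280 s = 109,440,000 frames.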